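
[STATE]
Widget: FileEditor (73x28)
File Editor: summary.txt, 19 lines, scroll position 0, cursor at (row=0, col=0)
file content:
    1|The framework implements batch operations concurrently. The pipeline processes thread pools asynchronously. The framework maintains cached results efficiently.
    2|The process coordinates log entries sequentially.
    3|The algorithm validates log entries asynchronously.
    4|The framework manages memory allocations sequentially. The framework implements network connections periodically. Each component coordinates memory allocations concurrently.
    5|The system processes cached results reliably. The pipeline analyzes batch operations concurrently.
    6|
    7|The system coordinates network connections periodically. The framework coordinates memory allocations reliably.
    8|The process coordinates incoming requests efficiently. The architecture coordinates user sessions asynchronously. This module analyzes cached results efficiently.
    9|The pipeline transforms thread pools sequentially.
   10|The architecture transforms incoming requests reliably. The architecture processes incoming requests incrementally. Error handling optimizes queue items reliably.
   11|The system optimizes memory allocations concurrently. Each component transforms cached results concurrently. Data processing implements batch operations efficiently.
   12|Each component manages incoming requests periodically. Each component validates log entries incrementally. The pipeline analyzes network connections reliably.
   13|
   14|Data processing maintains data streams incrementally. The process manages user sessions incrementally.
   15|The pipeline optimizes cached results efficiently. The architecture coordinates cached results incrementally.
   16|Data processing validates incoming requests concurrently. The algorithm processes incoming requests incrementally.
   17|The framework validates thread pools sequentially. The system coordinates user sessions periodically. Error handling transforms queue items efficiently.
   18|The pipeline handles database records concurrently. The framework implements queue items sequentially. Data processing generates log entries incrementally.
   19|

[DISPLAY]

█he framework implements batch operations concurrently. The pipeline pro▲
The process coordinates log entries sequentially.                       █
The algorithm validates log entries asynchronously.                     ░
The framework manages memory allocations sequentially. The framework imp░
The system processes cached results reliably. The pipeline analyzes batc░
                                                                        ░
The system coordinates network connections periodically. The framework c░
The process coordinates incoming requests efficiently. The architecture ░
The pipeline transforms thread pools sequentially.                      ░
The architecture transforms incoming requests reliably. The architecture░
The system optimizes memory allocations concurrently. Each component tra░
Each component manages incoming requests periodically. Each component va░
                                                                        ░
Data processing maintains data streams incrementally. The process manage░
The pipeline optimizes cached results efficiently. The architecture coor░
Data processing validates incoming requests concurrently. The algorithm ░
The framework validates thread pools sequentially. The system coordinate░
The pipeline handles database records concurrently. The framework implem░
                                                                        ░
                                                                        ░
                                                                        ░
                                                                        ░
                                                                        ░
                                                                        ░
                                                                        ░
                                                                        ░
                                                                        ░
                                                                        ▼


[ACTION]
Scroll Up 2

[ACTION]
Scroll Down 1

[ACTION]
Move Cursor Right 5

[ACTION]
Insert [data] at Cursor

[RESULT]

The fdata█amework implements batch operations concurrently. The pipeline▲
The process coordinates log entries sequentially.                       █
The algorithm validates log entries asynchronously.                     ░
The framework manages memory allocations sequentially. The framework imp░
The system processes cached results reliably. The pipeline analyzes batc░
                                                                        ░
The system coordinates network connections periodically. The framework c░
The process coordinates incoming requests efficiently. The architecture ░
The pipeline transforms thread pools sequentially.                      ░
The architecture transforms incoming requests reliably. The architecture░
The system optimizes memory allocations concurrently. Each component tra░
Each component manages incoming requests periodically. Each component va░
                                                                        ░
Data processing maintains data streams incrementally. The process manage░
The pipeline optimizes cached results efficiently. The architecture coor░
Data processing validates incoming requests concurrently. The algorithm ░
The framework validates thread pools sequentially. The system coordinate░
The pipeline handles database records concurrently. The framework implem░
                                                                        ░
                                                                        ░
                                                                        ░
                                                                        ░
                                                                        ░
                                                                        ░
                                                                        ░
                                                                        ░
                                                                        ░
                                                                        ▼


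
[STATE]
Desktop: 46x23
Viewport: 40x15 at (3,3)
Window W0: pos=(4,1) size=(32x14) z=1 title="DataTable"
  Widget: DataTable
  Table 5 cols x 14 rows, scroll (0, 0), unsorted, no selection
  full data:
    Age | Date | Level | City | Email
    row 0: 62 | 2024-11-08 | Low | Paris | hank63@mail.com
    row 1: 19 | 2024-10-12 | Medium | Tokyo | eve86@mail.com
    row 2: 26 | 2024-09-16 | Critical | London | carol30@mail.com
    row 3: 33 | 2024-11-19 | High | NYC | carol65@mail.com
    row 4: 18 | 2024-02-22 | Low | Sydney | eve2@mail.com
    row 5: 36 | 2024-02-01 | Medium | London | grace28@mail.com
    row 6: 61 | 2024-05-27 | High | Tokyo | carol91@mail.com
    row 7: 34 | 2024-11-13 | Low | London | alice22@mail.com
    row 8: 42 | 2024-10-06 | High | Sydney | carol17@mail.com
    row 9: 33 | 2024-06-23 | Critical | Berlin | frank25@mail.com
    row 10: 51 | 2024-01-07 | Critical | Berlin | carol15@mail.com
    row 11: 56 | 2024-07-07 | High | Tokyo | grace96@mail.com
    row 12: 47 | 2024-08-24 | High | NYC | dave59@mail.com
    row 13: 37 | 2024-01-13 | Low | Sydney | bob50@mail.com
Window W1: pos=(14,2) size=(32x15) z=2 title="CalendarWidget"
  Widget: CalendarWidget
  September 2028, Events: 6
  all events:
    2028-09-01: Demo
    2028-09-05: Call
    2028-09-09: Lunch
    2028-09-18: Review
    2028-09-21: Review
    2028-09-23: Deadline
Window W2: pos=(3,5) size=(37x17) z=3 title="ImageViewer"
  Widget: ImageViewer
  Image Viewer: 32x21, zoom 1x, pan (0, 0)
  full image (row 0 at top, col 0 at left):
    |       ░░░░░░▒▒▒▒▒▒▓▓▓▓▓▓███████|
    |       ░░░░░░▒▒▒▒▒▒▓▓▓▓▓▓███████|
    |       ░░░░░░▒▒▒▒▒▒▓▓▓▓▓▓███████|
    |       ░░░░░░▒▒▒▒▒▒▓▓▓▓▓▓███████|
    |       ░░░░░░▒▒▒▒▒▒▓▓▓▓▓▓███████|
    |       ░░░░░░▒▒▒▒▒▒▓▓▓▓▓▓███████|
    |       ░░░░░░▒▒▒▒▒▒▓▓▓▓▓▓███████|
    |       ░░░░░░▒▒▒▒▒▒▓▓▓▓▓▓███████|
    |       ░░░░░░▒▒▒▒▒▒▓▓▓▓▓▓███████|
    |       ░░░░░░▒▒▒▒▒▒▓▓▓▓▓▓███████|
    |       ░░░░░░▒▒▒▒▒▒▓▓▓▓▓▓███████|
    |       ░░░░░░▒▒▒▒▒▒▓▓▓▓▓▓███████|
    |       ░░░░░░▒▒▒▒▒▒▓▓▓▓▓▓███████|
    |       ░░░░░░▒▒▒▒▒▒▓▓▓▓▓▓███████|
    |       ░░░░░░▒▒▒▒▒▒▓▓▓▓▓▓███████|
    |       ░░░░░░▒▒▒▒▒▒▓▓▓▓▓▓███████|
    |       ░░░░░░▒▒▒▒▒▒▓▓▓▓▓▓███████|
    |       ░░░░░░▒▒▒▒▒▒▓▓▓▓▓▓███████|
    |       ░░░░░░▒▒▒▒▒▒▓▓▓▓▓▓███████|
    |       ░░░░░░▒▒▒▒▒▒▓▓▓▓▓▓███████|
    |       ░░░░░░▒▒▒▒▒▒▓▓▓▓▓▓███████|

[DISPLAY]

 ┠─────────┃ CalendarWidget             
 ┃Age│Date ┠────────────────────────────
┏━━━━━━━━━━━━━━━━━━━━━━━━━━━━━━━━━━━┓   
┃ ImageViewer                       ┃   
┠───────────────────────────────────┨   
┃       ░░░░░░▒▒▒▒▒▒▓▓▓▓▓▓███████   ┃   
┃       ░░░░░░▒▒▒▒▒▒▓▓▓▓▓▓███████   ┃   
┃       ░░░░░░▒▒▒▒▒▒▓▓▓▓▓▓███████   ┃   
┃       ░░░░░░▒▒▒▒▒▒▓▓▓▓▓▓███████   ┃   
┃       ░░░░░░▒▒▒▒▒▒▓▓▓▓▓▓███████   ┃   
┃       ░░░░░░▒▒▒▒▒▒▓▓▓▓▓▓███████   ┃   
┃       ░░░░░░▒▒▒▒▒▒▓▓▓▓▓▓███████   ┃   
┃       ░░░░░░▒▒▒▒▒▒▓▓▓▓▓▓███████   ┃   
┃       ░░░░░░▒▒▒▒▒▒▓▓▓▓▓▓███████   ┃━━━
┃       ░░░░░░▒▒▒▒▒▒▓▓▓▓▓▓███████   ┃   


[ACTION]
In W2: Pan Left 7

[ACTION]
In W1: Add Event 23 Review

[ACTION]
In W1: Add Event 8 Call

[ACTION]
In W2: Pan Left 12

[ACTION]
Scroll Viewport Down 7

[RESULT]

┃       ░░░░░░▒▒▒▒▒▒▓▓▓▓▓▓███████   ┃   
┃       ░░░░░░▒▒▒▒▒▒▓▓▓▓▓▓███████   ┃   
┃       ░░░░░░▒▒▒▒▒▒▓▓▓▓▓▓███████   ┃   
┃       ░░░░░░▒▒▒▒▒▒▓▓▓▓▓▓███████   ┃   
┃       ░░░░░░▒▒▒▒▒▒▓▓▓▓▓▓███████   ┃   
┃       ░░░░░░▒▒▒▒▒▒▓▓▓▓▓▓███████   ┃   
┃       ░░░░░░▒▒▒▒▒▒▓▓▓▓▓▓███████   ┃   
┃       ░░░░░░▒▒▒▒▒▒▓▓▓▓▓▓███████   ┃   
┃       ░░░░░░▒▒▒▒▒▒▓▓▓▓▓▓███████   ┃━━━
┃       ░░░░░░▒▒▒▒▒▒▓▓▓▓▓▓███████   ┃   
┃       ░░░░░░▒▒▒▒▒▒▓▓▓▓▓▓███████   ┃   
┃       ░░░░░░▒▒▒▒▒▒▓▓▓▓▓▓███████   ┃   
┃       ░░░░░░▒▒▒▒▒▒▓▓▓▓▓▓███████   ┃   
┗━━━━━━━━━━━━━━━━━━━━━━━━━━━━━━━━━━━┛   
                                        


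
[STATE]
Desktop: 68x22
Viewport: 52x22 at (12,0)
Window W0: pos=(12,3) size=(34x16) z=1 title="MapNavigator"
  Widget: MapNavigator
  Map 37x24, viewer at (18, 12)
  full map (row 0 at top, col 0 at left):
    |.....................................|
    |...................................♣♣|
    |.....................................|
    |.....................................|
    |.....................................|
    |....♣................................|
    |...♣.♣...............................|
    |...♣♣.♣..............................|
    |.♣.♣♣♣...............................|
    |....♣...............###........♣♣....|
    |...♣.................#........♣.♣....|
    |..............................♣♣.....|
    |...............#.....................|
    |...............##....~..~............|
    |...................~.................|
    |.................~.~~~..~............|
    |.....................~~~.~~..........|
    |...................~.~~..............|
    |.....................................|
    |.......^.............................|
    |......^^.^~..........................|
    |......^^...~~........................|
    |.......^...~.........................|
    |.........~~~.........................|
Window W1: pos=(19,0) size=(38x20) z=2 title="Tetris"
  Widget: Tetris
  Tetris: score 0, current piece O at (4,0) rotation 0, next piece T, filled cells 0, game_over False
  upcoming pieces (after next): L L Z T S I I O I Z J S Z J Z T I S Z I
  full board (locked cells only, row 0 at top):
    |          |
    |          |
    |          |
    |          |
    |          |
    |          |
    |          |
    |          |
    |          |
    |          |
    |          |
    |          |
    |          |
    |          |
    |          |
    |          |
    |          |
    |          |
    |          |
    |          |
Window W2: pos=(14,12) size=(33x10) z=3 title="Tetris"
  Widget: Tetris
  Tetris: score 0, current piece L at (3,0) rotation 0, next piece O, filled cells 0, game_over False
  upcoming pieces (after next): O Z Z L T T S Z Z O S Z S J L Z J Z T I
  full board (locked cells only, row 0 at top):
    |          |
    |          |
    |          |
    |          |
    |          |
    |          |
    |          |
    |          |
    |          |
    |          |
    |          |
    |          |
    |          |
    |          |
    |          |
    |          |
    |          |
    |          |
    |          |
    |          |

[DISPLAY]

       ┏━━━━━━━━━━━━━━━━━━━━━━━━━━━━━━━━━━━━┓       
       ┃ Tetris                             ┃       
       ┠────────────────────────────────────┨       
┏━━━━━━┃          │Next:                    ┃       
┃ MapNa┃          │ ▒                       ┃       
┠──────┃          │▒▒▒                      ┃       
┃.♣.♣..┃          │                         ┃       
┃.♣♣.♣.┃          │                         ┃       
┃.♣♣♣..┃          │                         ┃       
┃..♣...┃          │Score:                   ┃       
┃.♣....┃          │0                        ┃       
┃......┃          │                         ┃       
┃.┏━━━━━━━━━━━━━━━━━━━━━━━━━━━━━━━┓         ┃       
┃.┃ Tetris                        ┃         ┃       
┃.┠───────────────────────────────┨         ┃       
┃.┃          │Next:               ┃         ┃       
┃.┃          │▓▓                  ┃         ┃       
┃.┃          │▓▓                  ┃         ┃       
┗━┃          │                    ┃         ┃       
  ┃          │                    ┃━━━━━━━━━┛       
  ┃          │                    ┃                 
  ┗━━━━━━━━━━━━━━━━━━━━━━━━━━━━━━━┛                 


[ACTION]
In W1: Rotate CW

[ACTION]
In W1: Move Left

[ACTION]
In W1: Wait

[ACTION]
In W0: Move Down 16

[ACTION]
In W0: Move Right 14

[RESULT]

       ┏━━━━━━━━━━━━━━━━━━━━━━━━━━━━━━━━━━━━┓       
       ┃ Tetris                             ┃       
       ┠────────────────────────────────────┨       
┏━━━━━━┃          │Next:                    ┃       
┃ MapNa┃          │ ▒                       ┃       
┠──────┃          │▒▒▒                      ┃       
┃...~.~┃          │                         ┃       
┃......┃          │                         ┃       
┃......┃          │                         ┃       
┃......┃          │Score:                   ┃       
┃......┃          │0                        ┃       
┃......┃          │                         ┃       
┃.┏━━━━━━━━━━━━━━━━━━━━━━━━━━━━━━━┓         ┃       
┃ ┃ Tetris                        ┃         ┃       
┃ ┠───────────────────────────────┨         ┃       
┃ ┃          │Next:               ┃         ┃       
┃ ┃          │▓▓                  ┃         ┃       
┃ ┃          │▓▓                  ┃         ┃       
┗━┃          │                    ┃         ┃       
  ┃          │                    ┃━━━━━━━━━┛       
  ┃          │                    ┃                 
  ┗━━━━━━━━━━━━━━━━━━━━━━━━━━━━━━━┛                 


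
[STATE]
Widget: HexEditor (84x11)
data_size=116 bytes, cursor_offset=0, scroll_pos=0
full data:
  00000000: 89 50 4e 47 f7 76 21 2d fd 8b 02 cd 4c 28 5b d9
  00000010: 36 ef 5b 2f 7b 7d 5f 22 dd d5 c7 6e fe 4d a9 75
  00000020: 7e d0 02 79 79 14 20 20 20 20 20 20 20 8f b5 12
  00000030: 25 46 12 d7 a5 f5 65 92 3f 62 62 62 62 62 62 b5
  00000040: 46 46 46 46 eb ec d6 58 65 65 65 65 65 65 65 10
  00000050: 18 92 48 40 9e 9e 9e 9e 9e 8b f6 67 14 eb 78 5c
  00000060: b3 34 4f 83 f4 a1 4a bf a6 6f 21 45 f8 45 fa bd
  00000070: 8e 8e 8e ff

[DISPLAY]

00000000  89 50 4e 47 f7 76 21 2d  fd 8b 02 cd 4c 28 5b d9  |.PNG.v!-....L([.|      
00000010  36 ef 5b 2f 7b 7d 5f 22  dd d5 c7 6e fe 4d a9 75  |6.[/{}_"...n.M.u|      
00000020  7e d0 02 79 79 14 20 20  20 20 20 20 20 8f b5 12  |~..yy.       ...|      
00000030  25 46 12 d7 a5 f5 65 92  3f 62 62 62 62 62 62 b5  |%F....e.?bbbbbb.|      
00000040  46 46 46 46 eb ec d6 58  65 65 65 65 65 65 65 10  |FFFF...Xeeeeeee.|      
00000050  18 92 48 40 9e 9e 9e 9e  9e 8b f6 67 14 eb 78 5c  |..H@.......g..x\|      
00000060  b3 34 4f 83 f4 a1 4a bf  a6 6f 21 45 f8 45 fa bd  |.4O...J..o!E.E..|      
00000070  8e 8e 8e ff                                       |....            |      
                                                                                    
                                                                                    
                                                                                    


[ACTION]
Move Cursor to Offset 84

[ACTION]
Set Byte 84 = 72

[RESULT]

00000000  89 50 4e 47 f7 76 21 2d  fd 8b 02 cd 4c 28 5b d9  |.PNG.v!-....L([.|      
00000010  36 ef 5b 2f 7b 7d 5f 22  dd d5 c7 6e fe 4d a9 75  |6.[/{}_"...n.M.u|      
00000020  7e d0 02 79 79 14 20 20  20 20 20 20 20 8f b5 12  |~..yy.       ...|      
00000030  25 46 12 d7 a5 f5 65 92  3f 62 62 62 62 62 62 b5  |%F....e.?bbbbbb.|      
00000040  46 46 46 46 eb ec d6 58  65 65 65 65 65 65 65 10  |FFFF...Xeeeeeee.|      
00000050  18 92 48 40 72 9e 9e 9e  9e 8b f6 67 14 eb 78 5c  |..H@r......g..x\|      
00000060  b3 34 4f 83 f4 a1 4a bf  a6 6f 21 45 f8 45 fa bd  |.4O...J..o!E.E..|      
00000070  8e 8e 8e ff                                       |....            |      
                                                                                    
                                                                                    
                                                                                    


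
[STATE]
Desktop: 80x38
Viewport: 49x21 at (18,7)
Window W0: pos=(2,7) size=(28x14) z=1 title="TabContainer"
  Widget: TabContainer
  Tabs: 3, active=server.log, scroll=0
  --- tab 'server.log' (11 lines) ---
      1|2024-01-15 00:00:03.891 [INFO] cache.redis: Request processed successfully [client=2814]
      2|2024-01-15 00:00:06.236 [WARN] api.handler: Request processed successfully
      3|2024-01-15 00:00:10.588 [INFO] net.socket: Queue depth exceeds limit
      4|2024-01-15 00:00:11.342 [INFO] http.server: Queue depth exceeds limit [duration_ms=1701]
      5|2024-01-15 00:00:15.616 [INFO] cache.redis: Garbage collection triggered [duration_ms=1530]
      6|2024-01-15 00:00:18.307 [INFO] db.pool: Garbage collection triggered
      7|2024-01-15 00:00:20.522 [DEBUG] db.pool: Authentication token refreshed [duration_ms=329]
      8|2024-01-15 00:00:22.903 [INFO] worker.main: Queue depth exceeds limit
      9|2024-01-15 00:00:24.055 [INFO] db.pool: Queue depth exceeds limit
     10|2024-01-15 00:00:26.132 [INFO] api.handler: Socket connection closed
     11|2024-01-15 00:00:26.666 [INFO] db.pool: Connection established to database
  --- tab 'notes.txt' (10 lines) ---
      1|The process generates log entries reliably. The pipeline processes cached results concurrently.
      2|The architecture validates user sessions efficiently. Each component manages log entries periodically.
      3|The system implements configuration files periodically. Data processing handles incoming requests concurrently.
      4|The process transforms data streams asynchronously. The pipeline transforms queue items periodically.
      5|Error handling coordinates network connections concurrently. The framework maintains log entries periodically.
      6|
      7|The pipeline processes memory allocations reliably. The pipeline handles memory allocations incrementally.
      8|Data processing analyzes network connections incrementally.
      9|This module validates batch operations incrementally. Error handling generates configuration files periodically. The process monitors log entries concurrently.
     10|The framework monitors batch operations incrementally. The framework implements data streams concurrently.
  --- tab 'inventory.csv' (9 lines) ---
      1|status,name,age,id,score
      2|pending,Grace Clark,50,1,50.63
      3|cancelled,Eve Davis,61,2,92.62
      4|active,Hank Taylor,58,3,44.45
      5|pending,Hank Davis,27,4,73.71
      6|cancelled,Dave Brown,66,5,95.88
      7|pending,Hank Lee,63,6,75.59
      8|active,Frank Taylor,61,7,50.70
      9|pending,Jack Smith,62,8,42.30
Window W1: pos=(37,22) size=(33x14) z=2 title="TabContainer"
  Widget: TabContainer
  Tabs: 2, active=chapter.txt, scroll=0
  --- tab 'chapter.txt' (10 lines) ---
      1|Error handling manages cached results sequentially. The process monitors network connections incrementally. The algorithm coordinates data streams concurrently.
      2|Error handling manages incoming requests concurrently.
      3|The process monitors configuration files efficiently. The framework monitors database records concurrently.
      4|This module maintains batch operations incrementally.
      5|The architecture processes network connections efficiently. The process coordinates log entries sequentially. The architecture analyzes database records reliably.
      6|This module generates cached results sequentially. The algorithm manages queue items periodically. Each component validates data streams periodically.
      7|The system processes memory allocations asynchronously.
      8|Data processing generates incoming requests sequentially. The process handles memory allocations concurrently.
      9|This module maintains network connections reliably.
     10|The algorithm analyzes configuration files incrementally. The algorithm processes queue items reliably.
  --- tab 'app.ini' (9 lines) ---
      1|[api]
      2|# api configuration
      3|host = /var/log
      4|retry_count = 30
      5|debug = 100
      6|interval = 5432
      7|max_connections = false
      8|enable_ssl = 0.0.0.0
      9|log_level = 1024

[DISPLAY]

━━━━━━━━━━━┓                                     
           ┃                                     
───────────┨                                     
otes.txt │ ┃                                     
───────────┃                                     
0:03.891 [I┃                                     
0:06.236 [W┃                                     
0:10.588 [I┃                                     
0:11.342 [I┃                                     
0:15.616 [I┃                                     
0:18.307 [I┃                                     
0:20.522 [D┃                                     
0:22.903 [I┃                                     
━━━━━━━━━━━┛                                     
                                                 
                   ┏━━━━━━━━━━━━━━━━━━━━━━━━━━━━━
                   ┃ TabContainer                
                   ┠─────────────────────────────
                   ┃[chapter.txt]│ app.ini       
                   ┃─────────────────────────────
                   ┃Error handling manages cached


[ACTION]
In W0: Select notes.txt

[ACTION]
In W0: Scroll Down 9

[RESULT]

━━━━━━━━━━━┓                                     
           ┃                                     
───────────┨                                     
otes.txt]│ ┃                                     
───────────┃                                     
onitors bat┃                                     
           ┃                                     
           ┃                                     
           ┃                                     
           ┃                                     
           ┃                                     
           ┃                                     
           ┃                                     
━━━━━━━━━━━┛                                     
                                                 
                   ┏━━━━━━━━━━━━━━━━━━━━━━━━━━━━━
                   ┃ TabContainer                
                   ┠─────────────────────────────
                   ┃[chapter.txt]│ app.ini       
                   ┃─────────────────────────────
                   ┃Error handling manages cached


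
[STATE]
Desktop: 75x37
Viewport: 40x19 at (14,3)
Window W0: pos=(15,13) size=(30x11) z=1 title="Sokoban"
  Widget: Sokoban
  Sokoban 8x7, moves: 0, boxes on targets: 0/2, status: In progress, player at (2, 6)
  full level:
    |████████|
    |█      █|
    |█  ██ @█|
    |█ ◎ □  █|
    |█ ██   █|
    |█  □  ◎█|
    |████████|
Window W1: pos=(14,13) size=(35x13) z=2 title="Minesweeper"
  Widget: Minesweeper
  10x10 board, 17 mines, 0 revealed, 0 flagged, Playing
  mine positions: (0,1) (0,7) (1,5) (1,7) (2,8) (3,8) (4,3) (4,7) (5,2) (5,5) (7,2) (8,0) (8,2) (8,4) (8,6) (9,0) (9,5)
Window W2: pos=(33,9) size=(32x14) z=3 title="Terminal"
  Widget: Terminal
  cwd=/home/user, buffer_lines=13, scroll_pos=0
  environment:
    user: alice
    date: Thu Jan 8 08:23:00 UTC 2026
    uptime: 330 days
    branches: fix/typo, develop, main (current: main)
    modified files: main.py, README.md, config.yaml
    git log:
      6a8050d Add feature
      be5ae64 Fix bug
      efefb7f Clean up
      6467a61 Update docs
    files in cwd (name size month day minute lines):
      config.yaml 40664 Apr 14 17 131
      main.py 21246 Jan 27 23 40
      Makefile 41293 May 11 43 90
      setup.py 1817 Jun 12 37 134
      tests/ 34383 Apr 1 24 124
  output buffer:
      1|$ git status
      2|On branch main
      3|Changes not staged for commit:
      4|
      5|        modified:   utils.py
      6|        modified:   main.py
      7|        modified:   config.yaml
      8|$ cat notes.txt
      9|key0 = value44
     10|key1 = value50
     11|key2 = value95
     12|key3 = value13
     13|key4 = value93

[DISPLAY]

                                        
                                        
                                        
                                        
                                        
                                        
                   ┏━━━━━━━━━━━━━━━━━━━━
                   ┃ Terminal           
                   ┠────────────────────
                   ┃$ git status        
┏━━━━━━━━━━━━━━━━━━┃On branch main      
┃ Minesweeper      ┃Changes not staged f
┠──────────────────┃                    
┃■■■■■■■■■■        ┃        modified:   
┃■■■■■■■■■■        ┃        modified:   
┃■■■■■■■■■■        ┃        modified:   
┃■■■■■■■■■■        ┃$ cat notes.txt     
┃■■■■■■■■■■        ┃key0 = value44      
┃■■■■■■■■■■        ┃key1 = value50      


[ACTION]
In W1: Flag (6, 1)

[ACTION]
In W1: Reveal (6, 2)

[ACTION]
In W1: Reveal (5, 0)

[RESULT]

                                        
                                        
                                        
                                        
                                        
                                        
                   ┏━━━━━━━━━━━━━━━━━━━━
                   ┃ Terminal           
                   ┠────────────────────
                   ┃$ git status        
┏━━━━━━━━━━━━━━━━━━┃On branch main      
┃ Minesweeper      ┃Changes not staged f
┠──────────────────┃                    
┃■■1 1■■■■■        ┃        modified:   
┃111 1■■■■■        ┃        modified:   
┃    1■■■■■        ┃        modified:   
┃  111■■■■■        ┃$ cat notes.txt     
┃ 12■■■■■■■        ┃key0 = value44      
┃ 1■■■■■■■■        ┃key1 = value50      


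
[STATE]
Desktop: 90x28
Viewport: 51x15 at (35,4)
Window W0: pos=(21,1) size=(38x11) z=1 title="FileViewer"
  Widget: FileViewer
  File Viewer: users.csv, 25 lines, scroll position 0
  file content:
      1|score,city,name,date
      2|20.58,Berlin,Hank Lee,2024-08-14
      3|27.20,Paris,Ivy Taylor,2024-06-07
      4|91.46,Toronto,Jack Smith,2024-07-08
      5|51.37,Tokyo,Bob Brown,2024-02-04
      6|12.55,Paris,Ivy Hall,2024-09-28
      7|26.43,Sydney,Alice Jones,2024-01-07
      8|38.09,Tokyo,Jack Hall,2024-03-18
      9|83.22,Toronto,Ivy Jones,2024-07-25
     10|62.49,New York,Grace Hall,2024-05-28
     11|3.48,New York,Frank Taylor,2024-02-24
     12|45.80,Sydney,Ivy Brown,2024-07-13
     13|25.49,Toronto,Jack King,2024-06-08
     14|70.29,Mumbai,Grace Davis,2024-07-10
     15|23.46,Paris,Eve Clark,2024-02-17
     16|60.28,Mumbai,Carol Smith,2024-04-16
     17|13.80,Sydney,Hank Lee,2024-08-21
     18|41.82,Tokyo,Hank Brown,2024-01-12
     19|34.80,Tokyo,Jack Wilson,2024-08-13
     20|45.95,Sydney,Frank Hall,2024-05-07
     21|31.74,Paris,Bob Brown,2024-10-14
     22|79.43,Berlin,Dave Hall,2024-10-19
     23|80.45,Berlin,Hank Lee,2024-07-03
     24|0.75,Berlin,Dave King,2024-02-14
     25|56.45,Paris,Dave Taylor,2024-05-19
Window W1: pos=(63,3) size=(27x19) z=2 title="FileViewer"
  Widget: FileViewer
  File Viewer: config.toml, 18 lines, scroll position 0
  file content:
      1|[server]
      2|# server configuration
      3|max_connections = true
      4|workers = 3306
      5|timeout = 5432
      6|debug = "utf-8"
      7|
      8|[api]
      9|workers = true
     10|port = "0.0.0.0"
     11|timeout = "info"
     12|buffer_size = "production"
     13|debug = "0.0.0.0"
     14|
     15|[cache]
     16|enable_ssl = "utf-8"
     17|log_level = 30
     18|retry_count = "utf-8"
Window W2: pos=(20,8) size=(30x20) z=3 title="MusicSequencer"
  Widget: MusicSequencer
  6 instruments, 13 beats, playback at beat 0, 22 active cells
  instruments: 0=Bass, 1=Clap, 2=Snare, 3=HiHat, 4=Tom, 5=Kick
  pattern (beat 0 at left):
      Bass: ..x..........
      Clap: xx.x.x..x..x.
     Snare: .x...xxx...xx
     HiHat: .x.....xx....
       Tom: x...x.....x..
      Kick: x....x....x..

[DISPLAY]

me,date               ▲┃    ┃ FileViewer           
Hank Lee,2024-08-14   █┃    ┠──────────────────────
vy Taylor,2024-06-07  ░┃    ┃[server]              
,Jack Smith,2024-07-08░┃    ┃# server configuration
━━━━━━━━━━━━━━┓2-04   ░┃    ┃max_connections = true
r             ┃-28    ░┃    ┃workers = 3306        
──────────────┨4-01-07▼┃    ┃timeout = 5432        
89012         ┃━━━━━━━━┛    ┃debug = "utf-8"       
·····         ┃             ┃                      
█··█·         ┃             ┃[api]                 
···██         ┃             ┃workers = true        
█····         ┃             ┃port = "0.0.0.0"      
··█··         ┃             ┃timeout = "info"      
··█··         ┃             ┃buffer_size = "product
              ┃             ┃debug = "0.0.0.0"     


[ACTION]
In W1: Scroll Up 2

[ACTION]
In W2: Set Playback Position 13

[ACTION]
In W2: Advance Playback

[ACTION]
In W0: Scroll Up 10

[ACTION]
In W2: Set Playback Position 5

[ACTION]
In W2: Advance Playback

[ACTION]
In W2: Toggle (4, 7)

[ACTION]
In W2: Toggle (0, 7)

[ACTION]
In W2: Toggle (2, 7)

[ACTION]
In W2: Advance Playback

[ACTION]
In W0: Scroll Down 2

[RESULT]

vy Taylor,2024-06-07  ▲┃    ┃ FileViewer           
,Jack Smith,2024-07-08█┃    ┠──────────────────────
ob Brown,2024-02-04   ░┃    ┃[server]              
vy Hall,2024-09-28    ░┃    ┃# server configuration
━━━━━━━━━━━━━━┓4-01-07░┃    ┃max_connections = true
r             ┃3-18   ░┃    ┃workers = 3306        
──────────────┨-07-25 ▼┃    ┃timeout = 5432        
89012         ┃━━━━━━━━┛    ┃debug = "utf-8"       
·····         ┃             ┃                      
█··█·         ┃             ┃[api]                 
···██         ┃             ┃workers = true        
█····         ┃             ┃port = "0.0.0.0"      
··█··         ┃             ┃timeout = "info"      
··█··         ┃             ┃buffer_size = "product
              ┃             ┃debug = "0.0.0.0"     


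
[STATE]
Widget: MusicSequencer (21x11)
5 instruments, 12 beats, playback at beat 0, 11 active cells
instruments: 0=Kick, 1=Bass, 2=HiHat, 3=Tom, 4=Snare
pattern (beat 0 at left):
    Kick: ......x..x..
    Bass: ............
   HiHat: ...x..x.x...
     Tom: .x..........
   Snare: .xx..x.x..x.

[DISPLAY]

      ▼12345678901   
  Kick······█··█··   
  Bass············   
 HiHat···█··█·█···   
   Tom·█··········   
 Snare·██··█·█··█·   
                     
                     
                     
                     
                     


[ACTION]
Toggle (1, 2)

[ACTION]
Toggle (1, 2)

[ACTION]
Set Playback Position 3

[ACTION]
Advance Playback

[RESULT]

      0123▼5678901   
  Kick······█··█··   
  Bass············   
 HiHat···█··█·█···   
   Tom·█··········   
 Snare·██··█·█··█·   
                     
                     
                     
                     
                     


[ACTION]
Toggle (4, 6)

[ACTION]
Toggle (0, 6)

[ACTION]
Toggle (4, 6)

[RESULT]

      0123▼5678901   
  Kick·········█··   
  Bass············   
 HiHat···█··█·█···   
   Tom·█··········   
 Snare·██··█·█··█·   
                     
                     
                     
                     
                     


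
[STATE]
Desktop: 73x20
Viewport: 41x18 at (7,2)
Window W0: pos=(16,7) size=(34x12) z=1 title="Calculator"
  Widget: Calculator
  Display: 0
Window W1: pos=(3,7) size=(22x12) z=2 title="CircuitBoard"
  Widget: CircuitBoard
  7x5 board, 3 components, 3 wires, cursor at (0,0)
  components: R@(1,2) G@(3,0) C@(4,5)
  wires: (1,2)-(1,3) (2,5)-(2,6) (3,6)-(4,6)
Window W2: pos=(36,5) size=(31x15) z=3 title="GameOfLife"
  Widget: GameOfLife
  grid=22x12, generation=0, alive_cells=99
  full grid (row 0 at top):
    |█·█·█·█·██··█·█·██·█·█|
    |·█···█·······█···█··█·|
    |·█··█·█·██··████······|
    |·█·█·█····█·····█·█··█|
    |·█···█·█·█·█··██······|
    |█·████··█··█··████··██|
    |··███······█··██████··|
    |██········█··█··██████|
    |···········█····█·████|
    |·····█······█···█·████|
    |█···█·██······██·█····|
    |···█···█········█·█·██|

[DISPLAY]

                                         
                                         
                                         
                             ┏━━━━━━━━━━━
                             ┃ GameOfLife
━━━━━━━━━━━━━━━━━┓━━━━━━━━━━━┠───────────
rcuitBoard       ┃tor        ┃Gen: 0     
─────────────────┨───────────┃·█···█·····
0 1 2 3 4 5 6    ┃           ┃·█··█·█·██·
[.]              ┃┬───┬───┐  ┃·█·█·█····█
                 ┃│ 9 │ ÷ │  ┃·█···█·█·█·
         R ─ ·   ┃┼───┼───┤  ┃█·████··█··
                 ┃│ 6 │ × │  ┃··███······
                 ┃┼───┼───┤  ┃██········█
                 ┃│ 3 │ - │  ┃···········
 G               ┃┴───┴───┘  ┃·····█·····
━━━━━━━━━━━━━━━━━┛━━━━━━━━━━━┃█···█·██···
                             ┗━━━━━━━━━━━


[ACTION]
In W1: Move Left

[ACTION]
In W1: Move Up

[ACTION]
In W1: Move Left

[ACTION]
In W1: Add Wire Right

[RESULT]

                                         
                                         
                                         
                             ┏━━━━━━━━━━━
                             ┃ GameOfLife
━━━━━━━━━━━━━━━━━┓━━━━━━━━━━━┠───────────
rcuitBoard       ┃tor        ┃Gen: 0     
─────────────────┨───────────┃·█···█·····
0 1 2 3 4 5 6    ┃           ┃·█··█·█·██·
[.]─ ·           ┃┬───┬───┐  ┃·█·█·█····█
                 ┃│ 9 │ ÷ │  ┃·█···█·█·█·
         R ─ ·   ┃┼───┼───┤  ┃█·████··█··
                 ┃│ 6 │ × │  ┃··███······
                 ┃┼───┼───┤  ┃██········█
                 ┃│ 3 │ - │  ┃···········
 G               ┃┴───┴───┘  ┃·····█·····
━━━━━━━━━━━━━━━━━┛━━━━━━━━━━━┃█···█·██···
                             ┗━━━━━━━━━━━


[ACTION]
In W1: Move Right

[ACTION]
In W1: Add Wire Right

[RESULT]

                                         
                                         
                                         
                             ┏━━━━━━━━━━━
                             ┃ GameOfLife
━━━━━━━━━━━━━━━━━┓━━━━━━━━━━━┠───────────
rcuitBoard       ┃tor        ┃Gen: 0     
─────────────────┨───────────┃·█···█·····
0 1 2 3 4 5 6    ┃           ┃·█··█·█·██·
 · ─[.]─ ·       ┃┬───┬───┐  ┃·█·█·█····█
                 ┃│ 9 │ ÷ │  ┃·█···█·█·█·
         R ─ ·   ┃┼───┼───┤  ┃█·████··█··
                 ┃│ 6 │ × │  ┃··███······
                 ┃┼───┼───┤  ┃██········█
                 ┃│ 3 │ - │  ┃···········
 G               ┃┴───┴───┘  ┃·····█·····
━━━━━━━━━━━━━━━━━┛━━━━━━━━━━━┃█···█·██···
                             ┗━━━━━━━━━━━
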